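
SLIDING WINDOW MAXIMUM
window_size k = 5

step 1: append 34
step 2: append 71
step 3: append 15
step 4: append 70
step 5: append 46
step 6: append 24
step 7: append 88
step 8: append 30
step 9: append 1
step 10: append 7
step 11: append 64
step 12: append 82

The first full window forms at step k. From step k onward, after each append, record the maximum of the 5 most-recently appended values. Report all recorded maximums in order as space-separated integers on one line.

step 1: append 34 -> window=[34] (not full yet)
step 2: append 71 -> window=[34, 71] (not full yet)
step 3: append 15 -> window=[34, 71, 15] (not full yet)
step 4: append 70 -> window=[34, 71, 15, 70] (not full yet)
step 5: append 46 -> window=[34, 71, 15, 70, 46] -> max=71
step 6: append 24 -> window=[71, 15, 70, 46, 24] -> max=71
step 7: append 88 -> window=[15, 70, 46, 24, 88] -> max=88
step 8: append 30 -> window=[70, 46, 24, 88, 30] -> max=88
step 9: append 1 -> window=[46, 24, 88, 30, 1] -> max=88
step 10: append 7 -> window=[24, 88, 30, 1, 7] -> max=88
step 11: append 64 -> window=[88, 30, 1, 7, 64] -> max=88
step 12: append 82 -> window=[30, 1, 7, 64, 82] -> max=82

Answer: 71 71 88 88 88 88 88 82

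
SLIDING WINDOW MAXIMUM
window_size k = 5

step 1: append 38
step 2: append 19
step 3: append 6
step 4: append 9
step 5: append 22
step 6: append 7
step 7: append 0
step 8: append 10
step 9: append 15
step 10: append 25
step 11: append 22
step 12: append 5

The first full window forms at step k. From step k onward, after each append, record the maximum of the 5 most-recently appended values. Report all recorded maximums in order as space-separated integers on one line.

step 1: append 38 -> window=[38] (not full yet)
step 2: append 19 -> window=[38, 19] (not full yet)
step 3: append 6 -> window=[38, 19, 6] (not full yet)
step 4: append 9 -> window=[38, 19, 6, 9] (not full yet)
step 5: append 22 -> window=[38, 19, 6, 9, 22] -> max=38
step 6: append 7 -> window=[19, 6, 9, 22, 7] -> max=22
step 7: append 0 -> window=[6, 9, 22, 7, 0] -> max=22
step 8: append 10 -> window=[9, 22, 7, 0, 10] -> max=22
step 9: append 15 -> window=[22, 7, 0, 10, 15] -> max=22
step 10: append 25 -> window=[7, 0, 10, 15, 25] -> max=25
step 11: append 22 -> window=[0, 10, 15, 25, 22] -> max=25
step 12: append 5 -> window=[10, 15, 25, 22, 5] -> max=25

Answer: 38 22 22 22 22 25 25 25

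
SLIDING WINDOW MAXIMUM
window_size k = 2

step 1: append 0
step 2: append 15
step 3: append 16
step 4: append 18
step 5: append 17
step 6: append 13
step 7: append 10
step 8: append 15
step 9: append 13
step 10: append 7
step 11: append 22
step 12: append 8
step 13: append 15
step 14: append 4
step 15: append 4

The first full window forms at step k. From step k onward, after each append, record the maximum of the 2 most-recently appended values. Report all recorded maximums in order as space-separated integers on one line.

Answer: 15 16 18 18 17 13 15 15 13 22 22 15 15 4

Derivation:
step 1: append 0 -> window=[0] (not full yet)
step 2: append 15 -> window=[0, 15] -> max=15
step 3: append 16 -> window=[15, 16] -> max=16
step 4: append 18 -> window=[16, 18] -> max=18
step 5: append 17 -> window=[18, 17] -> max=18
step 6: append 13 -> window=[17, 13] -> max=17
step 7: append 10 -> window=[13, 10] -> max=13
step 8: append 15 -> window=[10, 15] -> max=15
step 9: append 13 -> window=[15, 13] -> max=15
step 10: append 7 -> window=[13, 7] -> max=13
step 11: append 22 -> window=[7, 22] -> max=22
step 12: append 8 -> window=[22, 8] -> max=22
step 13: append 15 -> window=[8, 15] -> max=15
step 14: append 4 -> window=[15, 4] -> max=15
step 15: append 4 -> window=[4, 4] -> max=4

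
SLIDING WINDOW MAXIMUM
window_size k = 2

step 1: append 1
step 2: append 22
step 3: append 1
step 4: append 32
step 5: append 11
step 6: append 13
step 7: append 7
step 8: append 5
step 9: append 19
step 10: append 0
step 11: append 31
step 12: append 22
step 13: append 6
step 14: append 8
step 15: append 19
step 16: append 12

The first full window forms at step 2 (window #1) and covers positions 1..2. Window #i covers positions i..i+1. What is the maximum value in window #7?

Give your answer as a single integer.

step 1: append 1 -> window=[1] (not full yet)
step 2: append 22 -> window=[1, 22] -> max=22
step 3: append 1 -> window=[22, 1] -> max=22
step 4: append 32 -> window=[1, 32] -> max=32
step 5: append 11 -> window=[32, 11] -> max=32
step 6: append 13 -> window=[11, 13] -> max=13
step 7: append 7 -> window=[13, 7] -> max=13
step 8: append 5 -> window=[7, 5] -> max=7
Window #7 max = 7

Answer: 7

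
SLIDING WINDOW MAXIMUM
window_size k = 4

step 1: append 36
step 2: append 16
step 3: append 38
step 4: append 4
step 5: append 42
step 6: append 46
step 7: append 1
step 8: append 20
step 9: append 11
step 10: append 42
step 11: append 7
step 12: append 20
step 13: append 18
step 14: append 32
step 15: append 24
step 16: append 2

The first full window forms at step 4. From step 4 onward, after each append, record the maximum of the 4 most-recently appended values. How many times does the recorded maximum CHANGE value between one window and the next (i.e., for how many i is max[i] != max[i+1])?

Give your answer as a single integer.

step 1: append 36 -> window=[36] (not full yet)
step 2: append 16 -> window=[36, 16] (not full yet)
step 3: append 38 -> window=[36, 16, 38] (not full yet)
step 4: append 4 -> window=[36, 16, 38, 4] -> max=38
step 5: append 42 -> window=[16, 38, 4, 42] -> max=42
step 6: append 46 -> window=[38, 4, 42, 46] -> max=46
step 7: append 1 -> window=[4, 42, 46, 1] -> max=46
step 8: append 20 -> window=[42, 46, 1, 20] -> max=46
step 9: append 11 -> window=[46, 1, 20, 11] -> max=46
step 10: append 42 -> window=[1, 20, 11, 42] -> max=42
step 11: append 7 -> window=[20, 11, 42, 7] -> max=42
step 12: append 20 -> window=[11, 42, 7, 20] -> max=42
step 13: append 18 -> window=[42, 7, 20, 18] -> max=42
step 14: append 32 -> window=[7, 20, 18, 32] -> max=32
step 15: append 24 -> window=[20, 18, 32, 24] -> max=32
step 16: append 2 -> window=[18, 32, 24, 2] -> max=32
Recorded maximums: 38 42 46 46 46 46 42 42 42 42 32 32 32
Changes between consecutive maximums: 4

Answer: 4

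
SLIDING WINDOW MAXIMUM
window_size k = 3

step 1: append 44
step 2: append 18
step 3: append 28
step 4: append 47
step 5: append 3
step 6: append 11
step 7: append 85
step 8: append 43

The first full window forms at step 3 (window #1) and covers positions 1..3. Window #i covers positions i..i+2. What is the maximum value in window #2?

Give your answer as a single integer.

Answer: 47

Derivation:
step 1: append 44 -> window=[44] (not full yet)
step 2: append 18 -> window=[44, 18] (not full yet)
step 3: append 28 -> window=[44, 18, 28] -> max=44
step 4: append 47 -> window=[18, 28, 47] -> max=47
Window #2 max = 47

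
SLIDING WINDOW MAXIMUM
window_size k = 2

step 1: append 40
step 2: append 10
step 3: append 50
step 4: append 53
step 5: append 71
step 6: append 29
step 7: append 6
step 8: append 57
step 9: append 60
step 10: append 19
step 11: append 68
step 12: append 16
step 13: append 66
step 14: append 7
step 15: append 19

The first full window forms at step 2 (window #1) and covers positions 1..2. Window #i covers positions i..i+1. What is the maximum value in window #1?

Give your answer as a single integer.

step 1: append 40 -> window=[40] (not full yet)
step 2: append 10 -> window=[40, 10] -> max=40
Window #1 max = 40

Answer: 40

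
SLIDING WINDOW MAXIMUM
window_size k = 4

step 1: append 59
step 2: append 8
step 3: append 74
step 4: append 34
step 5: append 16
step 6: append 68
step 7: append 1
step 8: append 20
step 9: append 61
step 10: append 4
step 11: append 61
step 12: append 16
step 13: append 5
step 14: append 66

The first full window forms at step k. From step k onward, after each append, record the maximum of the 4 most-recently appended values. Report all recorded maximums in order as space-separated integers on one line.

Answer: 74 74 74 68 68 68 61 61 61 61 66

Derivation:
step 1: append 59 -> window=[59] (not full yet)
step 2: append 8 -> window=[59, 8] (not full yet)
step 3: append 74 -> window=[59, 8, 74] (not full yet)
step 4: append 34 -> window=[59, 8, 74, 34] -> max=74
step 5: append 16 -> window=[8, 74, 34, 16] -> max=74
step 6: append 68 -> window=[74, 34, 16, 68] -> max=74
step 7: append 1 -> window=[34, 16, 68, 1] -> max=68
step 8: append 20 -> window=[16, 68, 1, 20] -> max=68
step 9: append 61 -> window=[68, 1, 20, 61] -> max=68
step 10: append 4 -> window=[1, 20, 61, 4] -> max=61
step 11: append 61 -> window=[20, 61, 4, 61] -> max=61
step 12: append 16 -> window=[61, 4, 61, 16] -> max=61
step 13: append 5 -> window=[4, 61, 16, 5] -> max=61
step 14: append 66 -> window=[61, 16, 5, 66] -> max=66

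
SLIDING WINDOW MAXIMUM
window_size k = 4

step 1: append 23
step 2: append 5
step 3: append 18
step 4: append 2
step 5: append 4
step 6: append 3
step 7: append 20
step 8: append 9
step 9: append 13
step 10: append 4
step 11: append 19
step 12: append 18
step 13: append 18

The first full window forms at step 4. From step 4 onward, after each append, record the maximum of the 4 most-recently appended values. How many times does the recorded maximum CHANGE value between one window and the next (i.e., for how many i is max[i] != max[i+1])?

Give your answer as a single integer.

Answer: 3

Derivation:
step 1: append 23 -> window=[23] (not full yet)
step 2: append 5 -> window=[23, 5] (not full yet)
step 3: append 18 -> window=[23, 5, 18] (not full yet)
step 4: append 2 -> window=[23, 5, 18, 2] -> max=23
step 5: append 4 -> window=[5, 18, 2, 4] -> max=18
step 6: append 3 -> window=[18, 2, 4, 3] -> max=18
step 7: append 20 -> window=[2, 4, 3, 20] -> max=20
step 8: append 9 -> window=[4, 3, 20, 9] -> max=20
step 9: append 13 -> window=[3, 20, 9, 13] -> max=20
step 10: append 4 -> window=[20, 9, 13, 4] -> max=20
step 11: append 19 -> window=[9, 13, 4, 19] -> max=19
step 12: append 18 -> window=[13, 4, 19, 18] -> max=19
step 13: append 18 -> window=[4, 19, 18, 18] -> max=19
Recorded maximums: 23 18 18 20 20 20 20 19 19 19
Changes between consecutive maximums: 3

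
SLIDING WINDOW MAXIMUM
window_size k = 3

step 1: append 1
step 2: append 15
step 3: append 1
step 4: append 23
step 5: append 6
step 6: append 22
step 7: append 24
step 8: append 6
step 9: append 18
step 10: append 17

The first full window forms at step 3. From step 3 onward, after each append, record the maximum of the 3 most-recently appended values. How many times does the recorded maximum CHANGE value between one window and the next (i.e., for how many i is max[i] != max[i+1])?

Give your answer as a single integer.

Answer: 3

Derivation:
step 1: append 1 -> window=[1] (not full yet)
step 2: append 15 -> window=[1, 15] (not full yet)
step 3: append 1 -> window=[1, 15, 1] -> max=15
step 4: append 23 -> window=[15, 1, 23] -> max=23
step 5: append 6 -> window=[1, 23, 6] -> max=23
step 6: append 22 -> window=[23, 6, 22] -> max=23
step 7: append 24 -> window=[6, 22, 24] -> max=24
step 8: append 6 -> window=[22, 24, 6] -> max=24
step 9: append 18 -> window=[24, 6, 18] -> max=24
step 10: append 17 -> window=[6, 18, 17] -> max=18
Recorded maximums: 15 23 23 23 24 24 24 18
Changes between consecutive maximums: 3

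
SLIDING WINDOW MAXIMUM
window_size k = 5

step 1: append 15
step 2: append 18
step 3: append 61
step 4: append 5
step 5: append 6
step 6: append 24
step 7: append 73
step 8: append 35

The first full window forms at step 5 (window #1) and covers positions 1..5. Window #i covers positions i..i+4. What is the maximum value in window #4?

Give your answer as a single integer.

Answer: 73

Derivation:
step 1: append 15 -> window=[15] (not full yet)
step 2: append 18 -> window=[15, 18] (not full yet)
step 3: append 61 -> window=[15, 18, 61] (not full yet)
step 4: append 5 -> window=[15, 18, 61, 5] (not full yet)
step 5: append 6 -> window=[15, 18, 61, 5, 6] -> max=61
step 6: append 24 -> window=[18, 61, 5, 6, 24] -> max=61
step 7: append 73 -> window=[61, 5, 6, 24, 73] -> max=73
step 8: append 35 -> window=[5, 6, 24, 73, 35] -> max=73
Window #4 max = 73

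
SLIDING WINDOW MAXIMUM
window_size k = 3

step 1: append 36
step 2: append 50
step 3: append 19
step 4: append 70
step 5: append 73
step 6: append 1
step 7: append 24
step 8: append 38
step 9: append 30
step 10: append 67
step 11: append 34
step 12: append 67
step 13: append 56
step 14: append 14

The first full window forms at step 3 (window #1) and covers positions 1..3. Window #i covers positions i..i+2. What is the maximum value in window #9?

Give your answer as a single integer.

step 1: append 36 -> window=[36] (not full yet)
step 2: append 50 -> window=[36, 50] (not full yet)
step 3: append 19 -> window=[36, 50, 19] -> max=50
step 4: append 70 -> window=[50, 19, 70] -> max=70
step 5: append 73 -> window=[19, 70, 73] -> max=73
step 6: append 1 -> window=[70, 73, 1] -> max=73
step 7: append 24 -> window=[73, 1, 24] -> max=73
step 8: append 38 -> window=[1, 24, 38] -> max=38
step 9: append 30 -> window=[24, 38, 30] -> max=38
step 10: append 67 -> window=[38, 30, 67] -> max=67
step 11: append 34 -> window=[30, 67, 34] -> max=67
Window #9 max = 67

Answer: 67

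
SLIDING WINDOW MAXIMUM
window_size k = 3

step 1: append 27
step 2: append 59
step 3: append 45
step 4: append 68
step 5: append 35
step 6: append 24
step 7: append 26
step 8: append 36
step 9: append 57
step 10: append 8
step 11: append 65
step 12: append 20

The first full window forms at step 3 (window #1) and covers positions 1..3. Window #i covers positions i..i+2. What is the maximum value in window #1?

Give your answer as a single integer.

Answer: 59

Derivation:
step 1: append 27 -> window=[27] (not full yet)
step 2: append 59 -> window=[27, 59] (not full yet)
step 3: append 45 -> window=[27, 59, 45] -> max=59
Window #1 max = 59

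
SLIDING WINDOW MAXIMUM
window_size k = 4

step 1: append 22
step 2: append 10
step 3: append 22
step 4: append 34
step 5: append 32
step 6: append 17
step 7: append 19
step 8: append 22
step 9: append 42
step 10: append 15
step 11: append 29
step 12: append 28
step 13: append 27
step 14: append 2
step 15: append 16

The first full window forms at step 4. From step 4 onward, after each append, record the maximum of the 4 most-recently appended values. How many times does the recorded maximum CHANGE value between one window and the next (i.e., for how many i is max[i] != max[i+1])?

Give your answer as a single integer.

step 1: append 22 -> window=[22] (not full yet)
step 2: append 10 -> window=[22, 10] (not full yet)
step 3: append 22 -> window=[22, 10, 22] (not full yet)
step 4: append 34 -> window=[22, 10, 22, 34] -> max=34
step 5: append 32 -> window=[10, 22, 34, 32] -> max=34
step 6: append 17 -> window=[22, 34, 32, 17] -> max=34
step 7: append 19 -> window=[34, 32, 17, 19] -> max=34
step 8: append 22 -> window=[32, 17, 19, 22] -> max=32
step 9: append 42 -> window=[17, 19, 22, 42] -> max=42
step 10: append 15 -> window=[19, 22, 42, 15] -> max=42
step 11: append 29 -> window=[22, 42, 15, 29] -> max=42
step 12: append 28 -> window=[42, 15, 29, 28] -> max=42
step 13: append 27 -> window=[15, 29, 28, 27] -> max=29
step 14: append 2 -> window=[29, 28, 27, 2] -> max=29
step 15: append 16 -> window=[28, 27, 2, 16] -> max=28
Recorded maximums: 34 34 34 34 32 42 42 42 42 29 29 28
Changes between consecutive maximums: 4

Answer: 4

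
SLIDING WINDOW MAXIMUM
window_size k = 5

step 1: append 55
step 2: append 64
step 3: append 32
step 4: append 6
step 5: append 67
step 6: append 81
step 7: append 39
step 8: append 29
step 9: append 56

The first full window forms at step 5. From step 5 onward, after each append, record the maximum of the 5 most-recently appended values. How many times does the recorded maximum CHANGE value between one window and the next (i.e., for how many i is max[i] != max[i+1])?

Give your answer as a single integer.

Answer: 1

Derivation:
step 1: append 55 -> window=[55] (not full yet)
step 2: append 64 -> window=[55, 64] (not full yet)
step 3: append 32 -> window=[55, 64, 32] (not full yet)
step 4: append 6 -> window=[55, 64, 32, 6] (not full yet)
step 5: append 67 -> window=[55, 64, 32, 6, 67] -> max=67
step 6: append 81 -> window=[64, 32, 6, 67, 81] -> max=81
step 7: append 39 -> window=[32, 6, 67, 81, 39] -> max=81
step 8: append 29 -> window=[6, 67, 81, 39, 29] -> max=81
step 9: append 56 -> window=[67, 81, 39, 29, 56] -> max=81
Recorded maximums: 67 81 81 81 81
Changes between consecutive maximums: 1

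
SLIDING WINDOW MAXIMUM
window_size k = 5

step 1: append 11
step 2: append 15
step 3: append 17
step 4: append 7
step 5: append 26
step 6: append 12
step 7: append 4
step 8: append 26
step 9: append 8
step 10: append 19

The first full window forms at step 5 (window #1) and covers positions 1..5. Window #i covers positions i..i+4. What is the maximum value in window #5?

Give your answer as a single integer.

step 1: append 11 -> window=[11] (not full yet)
step 2: append 15 -> window=[11, 15] (not full yet)
step 3: append 17 -> window=[11, 15, 17] (not full yet)
step 4: append 7 -> window=[11, 15, 17, 7] (not full yet)
step 5: append 26 -> window=[11, 15, 17, 7, 26] -> max=26
step 6: append 12 -> window=[15, 17, 7, 26, 12] -> max=26
step 7: append 4 -> window=[17, 7, 26, 12, 4] -> max=26
step 8: append 26 -> window=[7, 26, 12, 4, 26] -> max=26
step 9: append 8 -> window=[26, 12, 4, 26, 8] -> max=26
Window #5 max = 26

Answer: 26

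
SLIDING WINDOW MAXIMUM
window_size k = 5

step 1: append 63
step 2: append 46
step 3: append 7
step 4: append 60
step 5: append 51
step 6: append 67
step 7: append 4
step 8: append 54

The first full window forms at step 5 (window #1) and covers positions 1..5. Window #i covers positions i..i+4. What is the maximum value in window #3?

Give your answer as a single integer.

step 1: append 63 -> window=[63] (not full yet)
step 2: append 46 -> window=[63, 46] (not full yet)
step 3: append 7 -> window=[63, 46, 7] (not full yet)
step 4: append 60 -> window=[63, 46, 7, 60] (not full yet)
step 5: append 51 -> window=[63, 46, 7, 60, 51] -> max=63
step 6: append 67 -> window=[46, 7, 60, 51, 67] -> max=67
step 7: append 4 -> window=[7, 60, 51, 67, 4] -> max=67
Window #3 max = 67

Answer: 67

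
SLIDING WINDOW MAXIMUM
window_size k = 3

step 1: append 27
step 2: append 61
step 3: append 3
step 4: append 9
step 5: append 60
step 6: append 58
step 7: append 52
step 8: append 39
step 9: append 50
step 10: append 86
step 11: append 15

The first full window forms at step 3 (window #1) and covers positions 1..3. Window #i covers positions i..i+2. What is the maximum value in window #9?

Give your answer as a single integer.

step 1: append 27 -> window=[27] (not full yet)
step 2: append 61 -> window=[27, 61] (not full yet)
step 3: append 3 -> window=[27, 61, 3] -> max=61
step 4: append 9 -> window=[61, 3, 9] -> max=61
step 5: append 60 -> window=[3, 9, 60] -> max=60
step 6: append 58 -> window=[9, 60, 58] -> max=60
step 7: append 52 -> window=[60, 58, 52] -> max=60
step 8: append 39 -> window=[58, 52, 39] -> max=58
step 9: append 50 -> window=[52, 39, 50] -> max=52
step 10: append 86 -> window=[39, 50, 86] -> max=86
step 11: append 15 -> window=[50, 86, 15] -> max=86
Window #9 max = 86

Answer: 86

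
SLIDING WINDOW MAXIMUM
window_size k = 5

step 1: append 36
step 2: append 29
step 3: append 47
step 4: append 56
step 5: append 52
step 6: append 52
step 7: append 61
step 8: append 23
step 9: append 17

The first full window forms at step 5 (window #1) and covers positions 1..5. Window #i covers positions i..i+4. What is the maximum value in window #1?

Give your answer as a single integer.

Answer: 56

Derivation:
step 1: append 36 -> window=[36] (not full yet)
step 2: append 29 -> window=[36, 29] (not full yet)
step 3: append 47 -> window=[36, 29, 47] (not full yet)
step 4: append 56 -> window=[36, 29, 47, 56] (not full yet)
step 5: append 52 -> window=[36, 29, 47, 56, 52] -> max=56
Window #1 max = 56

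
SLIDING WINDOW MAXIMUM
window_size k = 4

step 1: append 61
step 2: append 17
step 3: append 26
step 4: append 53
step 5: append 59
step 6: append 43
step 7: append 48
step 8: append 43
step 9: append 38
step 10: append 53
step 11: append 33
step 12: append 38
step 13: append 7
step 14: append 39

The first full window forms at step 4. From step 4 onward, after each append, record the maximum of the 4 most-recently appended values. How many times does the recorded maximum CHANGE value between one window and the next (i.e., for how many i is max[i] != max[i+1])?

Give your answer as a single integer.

step 1: append 61 -> window=[61] (not full yet)
step 2: append 17 -> window=[61, 17] (not full yet)
step 3: append 26 -> window=[61, 17, 26] (not full yet)
step 4: append 53 -> window=[61, 17, 26, 53] -> max=61
step 5: append 59 -> window=[17, 26, 53, 59] -> max=59
step 6: append 43 -> window=[26, 53, 59, 43] -> max=59
step 7: append 48 -> window=[53, 59, 43, 48] -> max=59
step 8: append 43 -> window=[59, 43, 48, 43] -> max=59
step 9: append 38 -> window=[43, 48, 43, 38] -> max=48
step 10: append 53 -> window=[48, 43, 38, 53] -> max=53
step 11: append 33 -> window=[43, 38, 53, 33] -> max=53
step 12: append 38 -> window=[38, 53, 33, 38] -> max=53
step 13: append 7 -> window=[53, 33, 38, 7] -> max=53
step 14: append 39 -> window=[33, 38, 7, 39] -> max=39
Recorded maximums: 61 59 59 59 59 48 53 53 53 53 39
Changes between consecutive maximums: 4

Answer: 4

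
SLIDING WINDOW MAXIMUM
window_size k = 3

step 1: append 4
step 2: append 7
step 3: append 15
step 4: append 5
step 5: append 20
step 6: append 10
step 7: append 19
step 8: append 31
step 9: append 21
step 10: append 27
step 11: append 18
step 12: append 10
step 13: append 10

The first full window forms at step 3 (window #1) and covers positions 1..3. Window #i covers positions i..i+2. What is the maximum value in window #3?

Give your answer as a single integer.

Answer: 20

Derivation:
step 1: append 4 -> window=[4] (not full yet)
step 2: append 7 -> window=[4, 7] (not full yet)
step 3: append 15 -> window=[4, 7, 15] -> max=15
step 4: append 5 -> window=[7, 15, 5] -> max=15
step 5: append 20 -> window=[15, 5, 20] -> max=20
Window #3 max = 20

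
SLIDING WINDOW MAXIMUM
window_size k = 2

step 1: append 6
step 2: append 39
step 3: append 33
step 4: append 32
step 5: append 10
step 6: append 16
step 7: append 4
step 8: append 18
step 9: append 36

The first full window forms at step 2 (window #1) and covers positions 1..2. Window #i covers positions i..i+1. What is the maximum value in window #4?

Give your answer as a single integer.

Answer: 32

Derivation:
step 1: append 6 -> window=[6] (not full yet)
step 2: append 39 -> window=[6, 39] -> max=39
step 3: append 33 -> window=[39, 33] -> max=39
step 4: append 32 -> window=[33, 32] -> max=33
step 5: append 10 -> window=[32, 10] -> max=32
Window #4 max = 32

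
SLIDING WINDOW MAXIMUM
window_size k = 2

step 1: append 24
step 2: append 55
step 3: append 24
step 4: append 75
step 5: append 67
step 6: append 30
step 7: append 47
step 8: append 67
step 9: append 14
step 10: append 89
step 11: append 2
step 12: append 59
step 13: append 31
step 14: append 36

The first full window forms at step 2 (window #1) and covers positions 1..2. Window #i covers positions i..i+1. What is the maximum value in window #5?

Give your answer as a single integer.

Answer: 67

Derivation:
step 1: append 24 -> window=[24] (not full yet)
step 2: append 55 -> window=[24, 55] -> max=55
step 3: append 24 -> window=[55, 24] -> max=55
step 4: append 75 -> window=[24, 75] -> max=75
step 5: append 67 -> window=[75, 67] -> max=75
step 6: append 30 -> window=[67, 30] -> max=67
Window #5 max = 67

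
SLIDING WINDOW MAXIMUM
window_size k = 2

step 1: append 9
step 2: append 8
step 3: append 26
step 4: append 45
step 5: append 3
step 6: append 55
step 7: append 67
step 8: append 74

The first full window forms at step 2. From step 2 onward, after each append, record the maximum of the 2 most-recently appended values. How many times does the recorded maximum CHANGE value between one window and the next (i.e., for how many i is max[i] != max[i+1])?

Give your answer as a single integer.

Answer: 5

Derivation:
step 1: append 9 -> window=[9] (not full yet)
step 2: append 8 -> window=[9, 8] -> max=9
step 3: append 26 -> window=[8, 26] -> max=26
step 4: append 45 -> window=[26, 45] -> max=45
step 5: append 3 -> window=[45, 3] -> max=45
step 6: append 55 -> window=[3, 55] -> max=55
step 7: append 67 -> window=[55, 67] -> max=67
step 8: append 74 -> window=[67, 74] -> max=74
Recorded maximums: 9 26 45 45 55 67 74
Changes between consecutive maximums: 5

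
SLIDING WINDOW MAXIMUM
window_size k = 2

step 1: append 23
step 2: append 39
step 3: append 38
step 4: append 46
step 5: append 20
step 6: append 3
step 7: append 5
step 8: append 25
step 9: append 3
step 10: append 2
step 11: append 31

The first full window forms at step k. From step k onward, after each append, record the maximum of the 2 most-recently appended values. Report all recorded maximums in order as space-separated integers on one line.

step 1: append 23 -> window=[23] (not full yet)
step 2: append 39 -> window=[23, 39] -> max=39
step 3: append 38 -> window=[39, 38] -> max=39
step 4: append 46 -> window=[38, 46] -> max=46
step 5: append 20 -> window=[46, 20] -> max=46
step 6: append 3 -> window=[20, 3] -> max=20
step 7: append 5 -> window=[3, 5] -> max=5
step 8: append 25 -> window=[5, 25] -> max=25
step 9: append 3 -> window=[25, 3] -> max=25
step 10: append 2 -> window=[3, 2] -> max=3
step 11: append 31 -> window=[2, 31] -> max=31

Answer: 39 39 46 46 20 5 25 25 3 31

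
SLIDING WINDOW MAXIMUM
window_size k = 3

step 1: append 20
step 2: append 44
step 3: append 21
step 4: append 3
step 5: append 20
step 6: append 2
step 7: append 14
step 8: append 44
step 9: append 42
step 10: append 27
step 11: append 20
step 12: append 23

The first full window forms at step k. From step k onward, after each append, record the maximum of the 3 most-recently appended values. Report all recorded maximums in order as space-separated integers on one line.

step 1: append 20 -> window=[20] (not full yet)
step 2: append 44 -> window=[20, 44] (not full yet)
step 3: append 21 -> window=[20, 44, 21] -> max=44
step 4: append 3 -> window=[44, 21, 3] -> max=44
step 5: append 20 -> window=[21, 3, 20] -> max=21
step 6: append 2 -> window=[3, 20, 2] -> max=20
step 7: append 14 -> window=[20, 2, 14] -> max=20
step 8: append 44 -> window=[2, 14, 44] -> max=44
step 9: append 42 -> window=[14, 44, 42] -> max=44
step 10: append 27 -> window=[44, 42, 27] -> max=44
step 11: append 20 -> window=[42, 27, 20] -> max=42
step 12: append 23 -> window=[27, 20, 23] -> max=27

Answer: 44 44 21 20 20 44 44 44 42 27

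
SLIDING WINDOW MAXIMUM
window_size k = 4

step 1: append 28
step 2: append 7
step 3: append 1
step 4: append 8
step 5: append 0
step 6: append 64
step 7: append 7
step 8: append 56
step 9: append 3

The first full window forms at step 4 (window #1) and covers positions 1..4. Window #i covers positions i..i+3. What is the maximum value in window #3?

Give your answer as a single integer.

Answer: 64

Derivation:
step 1: append 28 -> window=[28] (not full yet)
step 2: append 7 -> window=[28, 7] (not full yet)
step 3: append 1 -> window=[28, 7, 1] (not full yet)
step 4: append 8 -> window=[28, 7, 1, 8] -> max=28
step 5: append 0 -> window=[7, 1, 8, 0] -> max=8
step 6: append 64 -> window=[1, 8, 0, 64] -> max=64
Window #3 max = 64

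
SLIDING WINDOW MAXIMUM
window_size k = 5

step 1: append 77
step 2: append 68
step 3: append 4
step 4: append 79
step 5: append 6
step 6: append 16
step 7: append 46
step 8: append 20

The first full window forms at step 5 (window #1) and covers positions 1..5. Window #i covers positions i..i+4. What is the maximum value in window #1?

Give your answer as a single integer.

Answer: 79

Derivation:
step 1: append 77 -> window=[77] (not full yet)
step 2: append 68 -> window=[77, 68] (not full yet)
step 3: append 4 -> window=[77, 68, 4] (not full yet)
step 4: append 79 -> window=[77, 68, 4, 79] (not full yet)
step 5: append 6 -> window=[77, 68, 4, 79, 6] -> max=79
Window #1 max = 79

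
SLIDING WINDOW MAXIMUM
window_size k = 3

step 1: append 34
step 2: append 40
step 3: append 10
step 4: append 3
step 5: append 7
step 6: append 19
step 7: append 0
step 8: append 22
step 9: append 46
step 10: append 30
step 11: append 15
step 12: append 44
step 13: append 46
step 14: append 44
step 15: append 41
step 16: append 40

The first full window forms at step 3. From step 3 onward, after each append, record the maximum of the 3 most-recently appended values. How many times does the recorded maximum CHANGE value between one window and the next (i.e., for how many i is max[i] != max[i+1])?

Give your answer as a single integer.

Answer: 7

Derivation:
step 1: append 34 -> window=[34] (not full yet)
step 2: append 40 -> window=[34, 40] (not full yet)
step 3: append 10 -> window=[34, 40, 10] -> max=40
step 4: append 3 -> window=[40, 10, 3] -> max=40
step 5: append 7 -> window=[10, 3, 7] -> max=10
step 6: append 19 -> window=[3, 7, 19] -> max=19
step 7: append 0 -> window=[7, 19, 0] -> max=19
step 8: append 22 -> window=[19, 0, 22] -> max=22
step 9: append 46 -> window=[0, 22, 46] -> max=46
step 10: append 30 -> window=[22, 46, 30] -> max=46
step 11: append 15 -> window=[46, 30, 15] -> max=46
step 12: append 44 -> window=[30, 15, 44] -> max=44
step 13: append 46 -> window=[15, 44, 46] -> max=46
step 14: append 44 -> window=[44, 46, 44] -> max=46
step 15: append 41 -> window=[46, 44, 41] -> max=46
step 16: append 40 -> window=[44, 41, 40] -> max=44
Recorded maximums: 40 40 10 19 19 22 46 46 46 44 46 46 46 44
Changes between consecutive maximums: 7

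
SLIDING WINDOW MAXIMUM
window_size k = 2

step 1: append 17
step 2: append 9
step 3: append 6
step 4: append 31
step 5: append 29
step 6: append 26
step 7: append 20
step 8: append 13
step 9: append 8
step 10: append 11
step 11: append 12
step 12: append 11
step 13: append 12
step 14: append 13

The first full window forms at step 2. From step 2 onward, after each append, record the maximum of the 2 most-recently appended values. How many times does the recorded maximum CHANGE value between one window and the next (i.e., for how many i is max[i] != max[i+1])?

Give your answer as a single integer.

Answer: 9

Derivation:
step 1: append 17 -> window=[17] (not full yet)
step 2: append 9 -> window=[17, 9] -> max=17
step 3: append 6 -> window=[9, 6] -> max=9
step 4: append 31 -> window=[6, 31] -> max=31
step 5: append 29 -> window=[31, 29] -> max=31
step 6: append 26 -> window=[29, 26] -> max=29
step 7: append 20 -> window=[26, 20] -> max=26
step 8: append 13 -> window=[20, 13] -> max=20
step 9: append 8 -> window=[13, 8] -> max=13
step 10: append 11 -> window=[8, 11] -> max=11
step 11: append 12 -> window=[11, 12] -> max=12
step 12: append 11 -> window=[12, 11] -> max=12
step 13: append 12 -> window=[11, 12] -> max=12
step 14: append 13 -> window=[12, 13] -> max=13
Recorded maximums: 17 9 31 31 29 26 20 13 11 12 12 12 13
Changes between consecutive maximums: 9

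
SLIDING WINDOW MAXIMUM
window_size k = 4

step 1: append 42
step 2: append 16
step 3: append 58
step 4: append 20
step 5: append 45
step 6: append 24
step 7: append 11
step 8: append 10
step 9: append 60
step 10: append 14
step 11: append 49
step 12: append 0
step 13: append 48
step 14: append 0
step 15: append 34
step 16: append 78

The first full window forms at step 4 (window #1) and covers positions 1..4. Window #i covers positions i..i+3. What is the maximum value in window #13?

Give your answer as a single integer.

Answer: 78

Derivation:
step 1: append 42 -> window=[42] (not full yet)
step 2: append 16 -> window=[42, 16] (not full yet)
step 3: append 58 -> window=[42, 16, 58] (not full yet)
step 4: append 20 -> window=[42, 16, 58, 20] -> max=58
step 5: append 45 -> window=[16, 58, 20, 45] -> max=58
step 6: append 24 -> window=[58, 20, 45, 24] -> max=58
step 7: append 11 -> window=[20, 45, 24, 11] -> max=45
step 8: append 10 -> window=[45, 24, 11, 10] -> max=45
step 9: append 60 -> window=[24, 11, 10, 60] -> max=60
step 10: append 14 -> window=[11, 10, 60, 14] -> max=60
step 11: append 49 -> window=[10, 60, 14, 49] -> max=60
step 12: append 0 -> window=[60, 14, 49, 0] -> max=60
step 13: append 48 -> window=[14, 49, 0, 48] -> max=49
step 14: append 0 -> window=[49, 0, 48, 0] -> max=49
step 15: append 34 -> window=[0, 48, 0, 34] -> max=48
step 16: append 78 -> window=[48, 0, 34, 78] -> max=78
Window #13 max = 78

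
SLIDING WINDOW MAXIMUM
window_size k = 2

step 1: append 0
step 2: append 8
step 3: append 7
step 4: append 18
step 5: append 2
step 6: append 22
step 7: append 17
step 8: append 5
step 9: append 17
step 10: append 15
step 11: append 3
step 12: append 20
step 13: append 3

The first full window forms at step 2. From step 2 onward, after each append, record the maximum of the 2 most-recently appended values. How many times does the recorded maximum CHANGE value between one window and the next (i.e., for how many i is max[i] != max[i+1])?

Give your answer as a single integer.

Answer: 5

Derivation:
step 1: append 0 -> window=[0] (not full yet)
step 2: append 8 -> window=[0, 8] -> max=8
step 3: append 7 -> window=[8, 7] -> max=8
step 4: append 18 -> window=[7, 18] -> max=18
step 5: append 2 -> window=[18, 2] -> max=18
step 6: append 22 -> window=[2, 22] -> max=22
step 7: append 17 -> window=[22, 17] -> max=22
step 8: append 5 -> window=[17, 5] -> max=17
step 9: append 17 -> window=[5, 17] -> max=17
step 10: append 15 -> window=[17, 15] -> max=17
step 11: append 3 -> window=[15, 3] -> max=15
step 12: append 20 -> window=[3, 20] -> max=20
step 13: append 3 -> window=[20, 3] -> max=20
Recorded maximums: 8 8 18 18 22 22 17 17 17 15 20 20
Changes between consecutive maximums: 5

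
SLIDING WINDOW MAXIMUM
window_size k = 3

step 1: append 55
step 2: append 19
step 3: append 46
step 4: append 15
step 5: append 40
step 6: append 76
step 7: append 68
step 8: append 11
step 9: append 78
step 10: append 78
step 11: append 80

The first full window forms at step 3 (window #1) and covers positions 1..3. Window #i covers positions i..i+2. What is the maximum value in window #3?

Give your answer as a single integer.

Answer: 46

Derivation:
step 1: append 55 -> window=[55] (not full yet)
step 2: append 19 -> window=[55, 19] (not full yet)
step 3: append 46 -> window=[55, 19, 46] -> max=55
step 4: append 15 -> window=[19, 46, 15] -> max=46
step 5: append 40 -> window=[46, 15, 40] -> max=46
Window #3 max = 46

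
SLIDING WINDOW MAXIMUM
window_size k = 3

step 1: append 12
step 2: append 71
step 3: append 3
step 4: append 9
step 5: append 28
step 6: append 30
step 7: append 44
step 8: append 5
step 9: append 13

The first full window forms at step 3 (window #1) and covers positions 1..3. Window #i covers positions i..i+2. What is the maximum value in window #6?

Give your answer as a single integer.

Answer: 44

Derivation:
step 1: append 12 -> window=[12] (not full yet)
step 2: append 71 -> window=[12, 71] (not full yet)
step 3: append 3 -> window=[12, 71, 3] -> max=71
step 4: append 9 -> window=[71, 3, 9] -> max=71
step 5: append 28 -> window=[3, 9, 28] -> max=28
step 6: append 30 -> window=[9, 28, 30] -> max=30
step 7: append 44 -> window=[28, 30, 44] -> max=44
step 8: append 5 -> window=[30, 44, 5] -> max=44
Window #6 max = 44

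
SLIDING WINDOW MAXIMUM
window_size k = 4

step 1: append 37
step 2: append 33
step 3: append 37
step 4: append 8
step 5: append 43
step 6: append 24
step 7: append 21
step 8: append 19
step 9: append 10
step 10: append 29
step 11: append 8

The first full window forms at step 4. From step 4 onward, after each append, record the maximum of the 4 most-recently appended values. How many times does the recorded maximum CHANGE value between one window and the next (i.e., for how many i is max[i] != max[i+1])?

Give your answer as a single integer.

Answer: 3

Derivation:
step 1: append 37 -> window=[37] (not full yet)
step 2: append 33 -> window=[37, 33] (not full yet)
step 3: append 37 -> window=[37, 33, 37] (not full yet)
step 4: append 8 -> window=[37, 33, 37, 8] -> max=37
step 5: append 43 -> window=[33, 37, 8, 43] -> max=43
step 6: append 24 -> window=[37, 8, 43, 24] -> max=43
step 7: append 21 -> window=[8, 43, 24, 21] -> max=43
step 8: append 19 -> window=[43, 24, 21, 19] -> max=43
step 9: append 10 -> window=[24, 21, 19, 10] -> max=24
step 10: append 29 -> window=[21, 19, 10, 29] -> max=29
step 11: append 8 -> window=[19, 10, 29, 8] -> max=29
Recorded maximums: 37 43 43 43 43 24 29 29
Changes between consecutive maximums: 3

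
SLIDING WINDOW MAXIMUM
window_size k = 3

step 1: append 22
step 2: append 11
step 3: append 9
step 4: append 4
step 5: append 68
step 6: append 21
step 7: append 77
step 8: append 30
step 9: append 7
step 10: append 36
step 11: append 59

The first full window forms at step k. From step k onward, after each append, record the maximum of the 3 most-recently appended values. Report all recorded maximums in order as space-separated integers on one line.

Answer: 22 11 68 68 77 77 77 36 59

Derivation:
step 1: append 22 -> window=[22] (not full yet)
step 2: append 11 -> window=[22, 11] (not full yet)
step 3: append 9 -> window=[22, 11, 9] -> max=22
step 4: append 4 -> window=[11, 9, 4] -> max=11
step 5: append 68 -> window=[9, 4, 68] -> max=68
step 6: append 21 -> window=[4, 68, 21] -> max=68
step 7: append 77 -> window=[68, 21, 77] -> max=77
step 8: append 30 -> window=[21, 77, 30] -> max=77
step 9: append 7 -> window=[77, 30, 7] -> max=77
step 10: append 36 -> window=[30, 7, 36] -> max=36
step 11: append 59 -> window=[7, 36, 59] -> max=59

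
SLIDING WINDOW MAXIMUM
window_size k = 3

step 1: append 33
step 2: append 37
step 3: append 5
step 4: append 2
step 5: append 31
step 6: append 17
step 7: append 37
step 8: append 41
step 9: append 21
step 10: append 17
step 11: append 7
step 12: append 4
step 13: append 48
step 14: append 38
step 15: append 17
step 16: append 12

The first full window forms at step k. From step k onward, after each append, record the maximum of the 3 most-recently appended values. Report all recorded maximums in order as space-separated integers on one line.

Answer: 37 37 31 31 37 41 41 41 21 17 48 48 48 38

Derivation:
step 1: append 33 -> window=[33] (not full yet)
step 2: append 37 -> window=[33, 37] (not full yet)
step 3: append 5 -> window=[33, 37, 5] -> max=37
step 4: append 2 -> window=[37, 5, 2] -> max=37
step 5: append 31 -> window=[5, 2, 31] -> max=31
step 6: append 17 -> window=[2, 31, 17] -> max=31
step 7: append 37 -> window=[31, 17, 37] -> max=37
step 8: append 41 -> window=[17, 37, 41] -> max=41
step 9: append 21 -> window=[37, 41, 21] -> max=41
step 10: append 17 -> window=[41, 21, 17] -> max=41
step 11: append 7 -> window=[21, 17, 7] -> max=21
step 12: append 4 -> window=[17, 7, 4] -> max=17
step 13: append 48 -> window=[7, 4, 48] -> max=48
step 14: append 38 -> window=[4, 48, 38] -> max=48
step 15: append 17 -> window=[48, 38, 17] -> max=48
step 16: append 12 -> window=[38, 17, 12] -> max=38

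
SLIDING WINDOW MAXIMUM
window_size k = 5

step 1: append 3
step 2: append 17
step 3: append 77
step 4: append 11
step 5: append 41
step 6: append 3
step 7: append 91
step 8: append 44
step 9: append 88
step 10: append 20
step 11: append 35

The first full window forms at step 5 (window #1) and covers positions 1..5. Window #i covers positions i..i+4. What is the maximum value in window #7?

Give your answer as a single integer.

step 1: append 3 -> window=[3] (not full yet)
step 2: append 17 -> window=[3, 17] (not full yet)
step 3: append 77 -> window=[3, 17, 77] (not full yet)
step 4: append 11 -> window=[3, 17, 77, 11] (not full yet)
step 5: append 41 -> window=[3, 17, 77, 11, 41] -> max=77
step 6: append 3 -> window=[17, 77, 11, 41, 3] -> max=77
step 7: append 91 -> window=[77, 11, 41, 3, 91] -> max=91
step 8: append 44 -> window=[11, 41, 3, 91, 44] -> max=91
step 9: append 88 -> window=[41, 3, 91, 44, 88] -> max=91
step 10: append 20 -> window=[3, 91, 44, 88, 20] -> max=91
step 11: append 35 -> window=[91, 44, 88, 20, 35] -> max=91
Window #7 max = 91

Answer: 91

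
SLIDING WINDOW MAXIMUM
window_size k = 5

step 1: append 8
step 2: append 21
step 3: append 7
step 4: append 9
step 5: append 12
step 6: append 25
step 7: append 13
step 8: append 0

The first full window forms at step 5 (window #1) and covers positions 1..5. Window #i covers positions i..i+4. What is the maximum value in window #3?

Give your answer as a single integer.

step 1: append 8 -> window=[8] (not full yet)
step 2: append 21 -> window=[8, 21] (not full yet)
step 3: append 7 -> window=[8, 21, 7] (not full yet)
step 4: append 9 -> window=[8, 21, 7, 9] (not full yet)
step 5: append 12 -> window=[8, 21, 7, 9, 12] -> max=21
step 6: append 25 -> window=[21, 7, 9, 12, 25] -> max=25
step 7: append 13 -> window=[7, 9, 12, 25, 13] -> max=25
Window #3 max = 25

Answer: 25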